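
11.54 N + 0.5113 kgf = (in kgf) 1.688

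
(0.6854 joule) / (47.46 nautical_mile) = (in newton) 7.798e-06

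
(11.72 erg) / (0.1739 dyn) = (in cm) 67.4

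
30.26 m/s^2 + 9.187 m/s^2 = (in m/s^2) 39.45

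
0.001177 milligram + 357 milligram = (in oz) 0.01259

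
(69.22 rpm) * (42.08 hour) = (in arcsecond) 2.265e+11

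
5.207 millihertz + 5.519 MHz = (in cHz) 5.519e+08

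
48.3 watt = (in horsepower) 0.06477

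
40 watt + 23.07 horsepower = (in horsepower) 23.12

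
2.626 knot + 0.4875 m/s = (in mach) 0.005399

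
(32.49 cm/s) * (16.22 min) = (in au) 2.114e-09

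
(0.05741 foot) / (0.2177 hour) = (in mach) 6.557e-08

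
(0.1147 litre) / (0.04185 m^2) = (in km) 2.741e-06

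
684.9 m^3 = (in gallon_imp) 1.507e+05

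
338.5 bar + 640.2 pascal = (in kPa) 3.385e+04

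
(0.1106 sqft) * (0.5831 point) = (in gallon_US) 0.0005584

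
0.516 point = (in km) 1.82e-07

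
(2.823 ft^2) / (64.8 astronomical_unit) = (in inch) 1.065e-12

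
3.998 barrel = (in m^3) 0.6356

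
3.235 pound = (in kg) 1.467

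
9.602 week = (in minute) 9.679e+04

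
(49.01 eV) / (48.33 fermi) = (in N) 0.0001625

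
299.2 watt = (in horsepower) 0.4012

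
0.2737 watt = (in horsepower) 0.000367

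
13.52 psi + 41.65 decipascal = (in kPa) 93.22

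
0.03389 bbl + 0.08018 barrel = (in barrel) 0.1141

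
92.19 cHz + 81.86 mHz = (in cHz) 100.4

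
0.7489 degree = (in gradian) 0.8321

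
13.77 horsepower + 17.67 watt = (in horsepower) 13.79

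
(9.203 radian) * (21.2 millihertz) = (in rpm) 1.863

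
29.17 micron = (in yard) 3.19e-05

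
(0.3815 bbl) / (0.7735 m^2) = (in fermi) 7.841e+13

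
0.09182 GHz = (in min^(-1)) 5.509e+09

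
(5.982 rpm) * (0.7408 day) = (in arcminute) 1.378e+08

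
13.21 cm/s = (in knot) 0.2568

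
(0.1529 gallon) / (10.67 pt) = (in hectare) 1.538e-05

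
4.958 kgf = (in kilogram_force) 4.958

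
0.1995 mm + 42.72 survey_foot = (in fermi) 1.302e+16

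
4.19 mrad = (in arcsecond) 864.2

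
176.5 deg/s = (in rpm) 29.42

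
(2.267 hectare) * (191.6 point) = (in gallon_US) 4.048e+05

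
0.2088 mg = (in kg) 2.088e-07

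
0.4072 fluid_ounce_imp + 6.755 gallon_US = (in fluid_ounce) 865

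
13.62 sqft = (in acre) 0.0003127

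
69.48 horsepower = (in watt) 5.181e+04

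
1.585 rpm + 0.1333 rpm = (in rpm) 1.718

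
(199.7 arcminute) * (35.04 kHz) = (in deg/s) 1.166e+05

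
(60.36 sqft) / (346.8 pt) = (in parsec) 1.485e-15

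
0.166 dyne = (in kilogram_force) 1.693e-07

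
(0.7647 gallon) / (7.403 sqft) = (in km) 4.209e-06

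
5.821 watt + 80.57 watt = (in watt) 86.39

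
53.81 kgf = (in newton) 527.7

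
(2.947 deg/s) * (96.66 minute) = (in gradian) 1.899e+04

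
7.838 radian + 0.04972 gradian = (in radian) 7.839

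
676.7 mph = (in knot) 588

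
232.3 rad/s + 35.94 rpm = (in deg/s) 1.353e+04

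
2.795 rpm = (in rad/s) 0.2927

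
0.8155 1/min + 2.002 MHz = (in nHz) 2.002e+15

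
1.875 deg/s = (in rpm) 0.3125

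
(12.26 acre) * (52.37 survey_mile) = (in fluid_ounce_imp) 1.472e+14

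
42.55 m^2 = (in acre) 0.01051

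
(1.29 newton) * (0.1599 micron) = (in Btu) 1.955e-10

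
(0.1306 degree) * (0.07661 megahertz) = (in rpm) 1668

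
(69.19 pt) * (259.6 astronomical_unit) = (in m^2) 9.479e+11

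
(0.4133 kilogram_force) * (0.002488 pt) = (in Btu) 3.372e-09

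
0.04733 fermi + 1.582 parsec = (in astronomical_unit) 3.263e+05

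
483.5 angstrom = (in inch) 1.904e-06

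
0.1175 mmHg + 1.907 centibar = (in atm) 0.01898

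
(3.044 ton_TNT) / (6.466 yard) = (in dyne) 2.154e+14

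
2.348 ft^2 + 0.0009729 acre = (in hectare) 0.0004155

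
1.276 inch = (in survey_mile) 2.014e-05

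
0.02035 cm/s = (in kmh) 0.0007326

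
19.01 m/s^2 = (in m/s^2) 19.01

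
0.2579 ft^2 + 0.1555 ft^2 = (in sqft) 0.4134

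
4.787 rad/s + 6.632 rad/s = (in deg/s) 654.3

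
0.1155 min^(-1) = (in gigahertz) 1.925e-12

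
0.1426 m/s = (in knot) 0.2772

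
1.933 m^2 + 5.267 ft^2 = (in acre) 0.0005986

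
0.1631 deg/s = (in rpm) 0.02718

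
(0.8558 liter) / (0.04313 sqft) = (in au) 1.428e-12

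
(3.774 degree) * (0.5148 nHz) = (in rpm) 3.238e-10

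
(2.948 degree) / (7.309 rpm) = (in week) 1.111e-07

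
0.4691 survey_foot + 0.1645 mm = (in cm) 14.31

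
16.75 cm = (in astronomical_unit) 1.12e-12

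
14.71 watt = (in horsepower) 0.01973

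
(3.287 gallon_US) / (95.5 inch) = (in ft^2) 0.05521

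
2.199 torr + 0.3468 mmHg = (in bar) 0.003394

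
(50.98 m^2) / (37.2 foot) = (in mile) 0.002794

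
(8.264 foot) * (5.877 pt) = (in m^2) 0.005222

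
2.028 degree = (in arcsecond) 7301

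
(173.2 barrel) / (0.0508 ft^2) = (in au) 3.9e-08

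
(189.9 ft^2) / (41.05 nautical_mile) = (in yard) 0.0002538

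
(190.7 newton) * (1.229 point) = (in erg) 8.268e+05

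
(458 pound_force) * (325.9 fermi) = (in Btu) 6.293e-13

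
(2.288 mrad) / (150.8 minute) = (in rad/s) 2.529e-07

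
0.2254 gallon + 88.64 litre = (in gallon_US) 23.64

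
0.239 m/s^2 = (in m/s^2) 0.239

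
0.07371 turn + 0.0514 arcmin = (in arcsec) 9.553e+04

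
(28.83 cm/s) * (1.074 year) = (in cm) 9.765e+08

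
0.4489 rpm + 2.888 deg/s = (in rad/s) 0.09741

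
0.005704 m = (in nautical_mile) 3.08e-06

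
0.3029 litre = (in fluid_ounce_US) 10.24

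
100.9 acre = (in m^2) 4.083e+05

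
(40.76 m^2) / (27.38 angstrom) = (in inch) 5.861e+11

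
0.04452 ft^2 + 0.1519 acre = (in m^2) 614.7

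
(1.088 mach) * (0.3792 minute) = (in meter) 8429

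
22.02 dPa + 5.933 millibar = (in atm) 0.005877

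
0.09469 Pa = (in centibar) 9.469e-05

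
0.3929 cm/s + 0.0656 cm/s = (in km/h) 0.01651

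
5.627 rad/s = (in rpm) 53.73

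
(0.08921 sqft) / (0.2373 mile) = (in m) 2.17e-05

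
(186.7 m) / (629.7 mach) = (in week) 1.44e-09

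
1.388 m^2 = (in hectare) 0.0001388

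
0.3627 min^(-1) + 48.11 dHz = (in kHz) 0.004817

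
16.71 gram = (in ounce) 0.5894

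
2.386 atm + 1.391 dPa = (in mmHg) 1813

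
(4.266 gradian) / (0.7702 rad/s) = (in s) 0.087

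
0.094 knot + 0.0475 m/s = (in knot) 0.1863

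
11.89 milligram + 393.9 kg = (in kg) 393.9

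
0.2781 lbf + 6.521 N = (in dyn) 7.758e+05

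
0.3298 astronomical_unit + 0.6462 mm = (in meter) 4.934e+10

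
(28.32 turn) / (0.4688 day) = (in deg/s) 0.2517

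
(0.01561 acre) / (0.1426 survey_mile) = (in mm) 275.3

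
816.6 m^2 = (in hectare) 0.08166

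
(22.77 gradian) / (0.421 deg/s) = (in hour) 0.01352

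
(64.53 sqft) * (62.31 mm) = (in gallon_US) 98.68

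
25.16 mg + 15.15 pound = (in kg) 6.872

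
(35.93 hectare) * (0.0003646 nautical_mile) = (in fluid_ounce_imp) 8.539e+09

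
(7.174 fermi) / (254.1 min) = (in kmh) 1.694e-18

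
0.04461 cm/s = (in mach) 1.31e-06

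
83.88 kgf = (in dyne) 8.226e+07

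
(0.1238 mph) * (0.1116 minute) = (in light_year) 3.917e-17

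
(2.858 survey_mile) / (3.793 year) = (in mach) 1.129e-07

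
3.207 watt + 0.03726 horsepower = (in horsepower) 0.04156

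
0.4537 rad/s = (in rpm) 4.333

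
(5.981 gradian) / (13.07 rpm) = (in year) 2.177e-09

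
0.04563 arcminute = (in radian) 1.327e-05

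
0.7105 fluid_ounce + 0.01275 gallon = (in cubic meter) 6.928e-05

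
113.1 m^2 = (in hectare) 0.01131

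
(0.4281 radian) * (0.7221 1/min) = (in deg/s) 0.2952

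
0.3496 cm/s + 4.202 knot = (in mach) 0.006359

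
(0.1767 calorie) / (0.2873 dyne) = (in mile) 159.9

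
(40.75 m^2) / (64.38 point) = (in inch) 7.064e+04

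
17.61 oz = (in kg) 0.4992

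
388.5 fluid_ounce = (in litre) 11.49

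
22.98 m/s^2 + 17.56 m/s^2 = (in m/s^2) 40.54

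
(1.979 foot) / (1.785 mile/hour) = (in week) 1.25e-06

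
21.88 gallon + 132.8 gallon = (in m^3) 0.5855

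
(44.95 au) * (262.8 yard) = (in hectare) 1.616e+11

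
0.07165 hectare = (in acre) 0.1771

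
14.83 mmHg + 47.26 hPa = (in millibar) 67.03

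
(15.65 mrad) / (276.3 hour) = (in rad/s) 1.573e-08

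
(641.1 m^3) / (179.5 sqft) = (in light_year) 4.064e-15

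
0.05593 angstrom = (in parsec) 1.813e-28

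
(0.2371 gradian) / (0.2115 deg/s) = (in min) 0.01682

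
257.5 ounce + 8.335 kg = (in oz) 551.5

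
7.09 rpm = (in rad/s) 0.7425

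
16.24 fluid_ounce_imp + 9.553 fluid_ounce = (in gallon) 0.1965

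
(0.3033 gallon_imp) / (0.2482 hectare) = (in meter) 5.555e-07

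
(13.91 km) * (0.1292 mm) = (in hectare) 0.0001797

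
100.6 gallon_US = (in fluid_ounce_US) 1.288e+04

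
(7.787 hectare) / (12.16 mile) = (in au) 2.66e-11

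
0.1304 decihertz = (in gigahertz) 1.304e-11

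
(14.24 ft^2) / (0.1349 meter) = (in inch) 386.1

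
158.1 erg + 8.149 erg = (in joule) 1.662e-05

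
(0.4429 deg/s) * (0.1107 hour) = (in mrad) 3081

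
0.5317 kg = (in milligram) 5.317e+05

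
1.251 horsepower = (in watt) 932.9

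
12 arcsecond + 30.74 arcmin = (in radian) 0.009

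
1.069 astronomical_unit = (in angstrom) 1.599e+21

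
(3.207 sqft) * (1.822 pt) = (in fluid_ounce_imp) 6.74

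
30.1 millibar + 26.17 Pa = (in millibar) 30.36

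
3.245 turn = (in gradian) 1298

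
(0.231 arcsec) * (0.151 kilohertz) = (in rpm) 0.001615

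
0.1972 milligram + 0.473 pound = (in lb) 0.473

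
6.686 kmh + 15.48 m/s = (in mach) 0.05092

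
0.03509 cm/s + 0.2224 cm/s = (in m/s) 0.002575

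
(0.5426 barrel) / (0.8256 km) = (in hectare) 1.045e-08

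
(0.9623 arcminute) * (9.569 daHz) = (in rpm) 0.2558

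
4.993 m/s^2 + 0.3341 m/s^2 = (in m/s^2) 5.327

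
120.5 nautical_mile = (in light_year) 2.359e-11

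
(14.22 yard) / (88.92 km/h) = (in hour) 0.0001462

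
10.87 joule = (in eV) 6.785e+19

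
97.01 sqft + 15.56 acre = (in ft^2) 6.779e+05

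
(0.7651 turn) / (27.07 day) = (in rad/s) 2.055e-06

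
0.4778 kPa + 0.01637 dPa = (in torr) 3.584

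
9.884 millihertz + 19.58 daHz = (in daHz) 19.58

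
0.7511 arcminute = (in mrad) 0.2185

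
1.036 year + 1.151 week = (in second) 3.337e+07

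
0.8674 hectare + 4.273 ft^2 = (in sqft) 9.337e+04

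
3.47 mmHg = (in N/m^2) 462.6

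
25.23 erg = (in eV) 1.575e+13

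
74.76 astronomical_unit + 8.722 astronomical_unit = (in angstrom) 1.249e+23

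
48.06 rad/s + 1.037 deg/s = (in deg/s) 2755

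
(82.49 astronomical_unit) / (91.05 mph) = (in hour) 8.422e+07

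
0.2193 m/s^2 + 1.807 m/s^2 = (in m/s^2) 2.026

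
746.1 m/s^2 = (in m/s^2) 746.1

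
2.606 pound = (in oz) 41.7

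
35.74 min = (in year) 6.8e-05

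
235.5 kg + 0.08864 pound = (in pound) 519.3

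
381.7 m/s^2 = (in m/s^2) 381.7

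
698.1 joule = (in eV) 4.357e+21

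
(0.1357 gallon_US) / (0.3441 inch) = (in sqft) 0.6326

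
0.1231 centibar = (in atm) 0.001215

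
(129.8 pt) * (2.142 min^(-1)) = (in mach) 4.801e-06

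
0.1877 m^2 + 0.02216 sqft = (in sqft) 2.043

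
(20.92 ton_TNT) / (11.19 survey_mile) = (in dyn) 4.86e+11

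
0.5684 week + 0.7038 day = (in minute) 6743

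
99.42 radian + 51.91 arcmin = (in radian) 99.44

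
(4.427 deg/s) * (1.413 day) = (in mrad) 9.433e+06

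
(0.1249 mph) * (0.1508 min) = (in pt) 1432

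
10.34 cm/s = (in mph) 0.2313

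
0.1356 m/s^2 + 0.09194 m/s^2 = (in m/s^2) 0.2275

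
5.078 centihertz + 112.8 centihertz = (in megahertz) 1.179e-06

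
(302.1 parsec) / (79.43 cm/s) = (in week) 1.94e+13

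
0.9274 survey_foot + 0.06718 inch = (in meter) 0.2844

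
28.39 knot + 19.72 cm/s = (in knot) 28.77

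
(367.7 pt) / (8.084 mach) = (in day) 5.454e-10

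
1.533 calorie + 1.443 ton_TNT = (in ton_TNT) 1.443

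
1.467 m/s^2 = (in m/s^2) 1.467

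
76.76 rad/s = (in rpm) 733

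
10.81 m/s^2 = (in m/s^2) 10.81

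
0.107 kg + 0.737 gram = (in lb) 0.2375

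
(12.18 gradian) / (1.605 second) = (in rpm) 1.138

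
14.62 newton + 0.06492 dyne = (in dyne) 1.462e+06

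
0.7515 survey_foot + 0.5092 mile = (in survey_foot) 2689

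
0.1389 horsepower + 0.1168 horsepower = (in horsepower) 0.2557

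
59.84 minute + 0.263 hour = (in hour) 1.26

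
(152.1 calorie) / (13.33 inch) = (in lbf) 422.5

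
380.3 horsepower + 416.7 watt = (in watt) 2.84e+05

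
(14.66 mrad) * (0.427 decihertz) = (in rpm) 0.005978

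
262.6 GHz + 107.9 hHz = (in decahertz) 2.626e+10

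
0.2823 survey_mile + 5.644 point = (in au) 3.037e-09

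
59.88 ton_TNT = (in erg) 2.505e+18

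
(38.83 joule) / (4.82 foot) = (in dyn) 2.643e+06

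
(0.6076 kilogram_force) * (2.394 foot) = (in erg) 4.348e+07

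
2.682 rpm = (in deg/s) 16.09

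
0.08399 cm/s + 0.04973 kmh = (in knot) 0.02848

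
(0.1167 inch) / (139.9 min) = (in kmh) 1.271e-06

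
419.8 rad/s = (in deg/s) 2.405e+04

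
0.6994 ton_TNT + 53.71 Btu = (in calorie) 6.994e+08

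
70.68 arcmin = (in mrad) 20.56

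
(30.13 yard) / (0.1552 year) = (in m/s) 5.629e-06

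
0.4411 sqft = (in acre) 1.013e-05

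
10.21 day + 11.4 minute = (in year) 0.02799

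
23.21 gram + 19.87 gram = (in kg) 0.04308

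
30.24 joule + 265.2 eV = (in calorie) 7.228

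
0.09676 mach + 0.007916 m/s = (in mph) 73.72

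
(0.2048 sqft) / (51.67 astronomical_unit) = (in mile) 1.529e-18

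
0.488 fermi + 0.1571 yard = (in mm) 143.7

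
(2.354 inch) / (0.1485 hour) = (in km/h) 0.0004026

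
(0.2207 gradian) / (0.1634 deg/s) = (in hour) 0.0003377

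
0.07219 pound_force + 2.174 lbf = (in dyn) 9.992e+05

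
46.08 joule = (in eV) 2.876e+20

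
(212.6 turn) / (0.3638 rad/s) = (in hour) 1.02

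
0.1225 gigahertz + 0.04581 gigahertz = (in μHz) 1.683e+14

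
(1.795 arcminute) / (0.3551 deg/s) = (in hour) 2.34e-05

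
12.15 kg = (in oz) 428.6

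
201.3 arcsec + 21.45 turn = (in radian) 134.8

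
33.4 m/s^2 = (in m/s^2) 33.4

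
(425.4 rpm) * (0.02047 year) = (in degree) 1.648e+09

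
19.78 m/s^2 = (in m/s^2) 19.78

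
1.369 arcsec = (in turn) 1.056e-06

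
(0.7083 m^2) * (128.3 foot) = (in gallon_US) 7317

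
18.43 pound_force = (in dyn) 8.198e+06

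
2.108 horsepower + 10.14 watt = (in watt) 1582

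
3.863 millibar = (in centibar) 0.3863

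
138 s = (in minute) 2.3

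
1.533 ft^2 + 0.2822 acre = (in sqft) 1.229e+04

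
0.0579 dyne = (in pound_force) 1.302e-07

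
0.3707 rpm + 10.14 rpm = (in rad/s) 1.101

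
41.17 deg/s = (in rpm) 6.862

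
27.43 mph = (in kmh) 44.14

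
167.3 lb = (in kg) 75.89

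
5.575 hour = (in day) 0.2323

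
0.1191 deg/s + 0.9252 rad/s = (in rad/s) 0.9273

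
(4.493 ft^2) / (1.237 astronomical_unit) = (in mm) 2.256e-09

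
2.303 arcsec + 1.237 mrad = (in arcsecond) 257.5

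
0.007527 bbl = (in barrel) 0.007527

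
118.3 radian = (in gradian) 7531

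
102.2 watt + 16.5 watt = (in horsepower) 0.1592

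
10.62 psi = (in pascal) 7.322e+04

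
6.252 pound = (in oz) 100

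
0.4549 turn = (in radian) 2.858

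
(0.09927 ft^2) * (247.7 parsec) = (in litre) 7.049e+19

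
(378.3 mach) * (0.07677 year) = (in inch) 1.228e+13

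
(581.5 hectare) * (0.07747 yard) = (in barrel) 2.591e+06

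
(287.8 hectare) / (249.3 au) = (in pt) 0.0002187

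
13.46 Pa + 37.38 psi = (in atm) 2.544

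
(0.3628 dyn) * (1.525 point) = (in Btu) 1.85e-12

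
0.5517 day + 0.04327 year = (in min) 2.354e+04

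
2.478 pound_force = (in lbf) 2.478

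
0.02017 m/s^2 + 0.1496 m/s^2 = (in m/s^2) 0.1698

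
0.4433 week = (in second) 2.681e+05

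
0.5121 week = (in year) 0.009821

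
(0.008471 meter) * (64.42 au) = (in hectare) 8.164e+06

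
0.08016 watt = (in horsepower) 0.0001075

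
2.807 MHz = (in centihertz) 2.807e+08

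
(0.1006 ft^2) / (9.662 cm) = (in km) 9.673e-05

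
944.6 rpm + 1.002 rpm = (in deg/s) 5674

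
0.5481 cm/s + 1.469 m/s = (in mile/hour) 3.298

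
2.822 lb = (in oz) 45.15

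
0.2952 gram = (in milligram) 295.2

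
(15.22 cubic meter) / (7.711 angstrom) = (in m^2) 1.974e+10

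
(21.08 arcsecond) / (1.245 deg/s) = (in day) 5.444e-08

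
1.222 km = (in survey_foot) 4009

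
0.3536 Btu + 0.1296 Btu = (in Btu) 0.4832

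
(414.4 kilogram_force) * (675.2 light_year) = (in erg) 2.596e+29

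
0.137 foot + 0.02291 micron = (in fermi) 4.176e+13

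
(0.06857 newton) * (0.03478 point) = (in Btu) 7.974e-10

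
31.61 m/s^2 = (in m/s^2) 31.61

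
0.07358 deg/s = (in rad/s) 0.001284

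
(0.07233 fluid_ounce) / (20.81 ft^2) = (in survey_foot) 3.63e-06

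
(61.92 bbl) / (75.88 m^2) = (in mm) 129.7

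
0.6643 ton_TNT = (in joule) 2.779e+09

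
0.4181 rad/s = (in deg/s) 23.96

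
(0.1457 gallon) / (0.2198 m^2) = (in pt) 7.113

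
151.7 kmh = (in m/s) 42.14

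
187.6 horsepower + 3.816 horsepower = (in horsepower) 191.4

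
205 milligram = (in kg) 0.000205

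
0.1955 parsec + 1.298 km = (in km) 6.032e+12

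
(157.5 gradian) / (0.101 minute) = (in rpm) 3.899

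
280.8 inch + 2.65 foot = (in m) 7.94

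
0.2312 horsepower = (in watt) 172.4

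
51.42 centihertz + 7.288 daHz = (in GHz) 7.339e-08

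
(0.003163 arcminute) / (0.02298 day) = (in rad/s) 4.634e-10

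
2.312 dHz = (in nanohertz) 2.312e+08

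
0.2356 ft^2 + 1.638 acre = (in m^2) 6629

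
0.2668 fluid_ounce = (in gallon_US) 0.002084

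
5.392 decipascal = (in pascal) 0.5392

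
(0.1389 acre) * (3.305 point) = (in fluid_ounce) 2.216e+04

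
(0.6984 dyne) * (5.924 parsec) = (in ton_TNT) 305.1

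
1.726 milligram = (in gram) 0.001726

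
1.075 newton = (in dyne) 1.075e+05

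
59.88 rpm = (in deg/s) 359.3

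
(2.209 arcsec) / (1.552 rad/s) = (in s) 6.9e-06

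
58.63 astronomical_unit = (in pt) 2.486e+16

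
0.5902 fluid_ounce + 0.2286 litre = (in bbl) 0.001548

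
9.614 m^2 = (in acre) 0.002376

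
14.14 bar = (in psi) 205.1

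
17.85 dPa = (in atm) 1.762e-05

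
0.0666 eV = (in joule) 1.067e-20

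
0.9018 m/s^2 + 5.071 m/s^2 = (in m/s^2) 5.973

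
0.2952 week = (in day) 2.066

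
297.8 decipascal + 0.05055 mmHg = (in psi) 0.005297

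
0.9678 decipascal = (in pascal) 0.09678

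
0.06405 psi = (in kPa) 0.4416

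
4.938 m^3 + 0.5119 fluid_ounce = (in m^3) 4.938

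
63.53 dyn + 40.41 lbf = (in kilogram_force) 18.33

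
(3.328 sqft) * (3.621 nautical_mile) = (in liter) 2.073e+06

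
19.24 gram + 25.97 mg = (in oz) 0.6796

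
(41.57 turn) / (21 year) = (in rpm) 3.766e-06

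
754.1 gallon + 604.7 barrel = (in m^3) 98.99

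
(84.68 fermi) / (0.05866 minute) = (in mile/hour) 5.382e-14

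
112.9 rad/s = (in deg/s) 6469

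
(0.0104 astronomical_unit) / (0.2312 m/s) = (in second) 6.729e+09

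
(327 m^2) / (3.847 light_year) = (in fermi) 8.985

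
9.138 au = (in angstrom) 1.367e+22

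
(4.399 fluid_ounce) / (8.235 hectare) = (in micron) 0.00158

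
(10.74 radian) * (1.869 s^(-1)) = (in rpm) 191.7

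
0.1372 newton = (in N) 0.1372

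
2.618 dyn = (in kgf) 2.67e-06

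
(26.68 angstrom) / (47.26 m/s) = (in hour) 1.568e-14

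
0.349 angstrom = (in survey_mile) 2.169e-14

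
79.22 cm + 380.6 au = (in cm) 5.694e+15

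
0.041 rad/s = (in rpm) 0.3915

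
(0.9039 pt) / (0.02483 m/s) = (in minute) 0.000214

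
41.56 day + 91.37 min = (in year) 0.114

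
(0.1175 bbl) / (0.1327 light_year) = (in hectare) 1.488e-21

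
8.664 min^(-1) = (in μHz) 1.444e+05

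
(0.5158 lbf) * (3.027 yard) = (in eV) 3.964e+19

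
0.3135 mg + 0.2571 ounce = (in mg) 7289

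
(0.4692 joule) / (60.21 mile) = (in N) 4.842e-06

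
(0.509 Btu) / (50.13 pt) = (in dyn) 3.037e+09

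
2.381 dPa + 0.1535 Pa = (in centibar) 0.0003916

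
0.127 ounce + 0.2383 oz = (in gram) 10.36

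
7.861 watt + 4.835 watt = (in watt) 12.7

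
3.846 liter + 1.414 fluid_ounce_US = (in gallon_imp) 0.8552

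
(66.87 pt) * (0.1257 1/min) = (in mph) 0.0001106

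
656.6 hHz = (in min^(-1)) 3.94e+06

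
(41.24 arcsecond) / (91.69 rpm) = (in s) 2.082e-05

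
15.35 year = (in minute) 8.068e+06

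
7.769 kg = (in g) 7769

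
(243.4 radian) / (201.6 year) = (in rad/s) 3.828e-08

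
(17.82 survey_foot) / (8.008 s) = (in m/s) 0.6783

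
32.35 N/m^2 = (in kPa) 0.03235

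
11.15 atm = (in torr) 8474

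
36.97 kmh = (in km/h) 36.97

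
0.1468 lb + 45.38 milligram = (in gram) 66.63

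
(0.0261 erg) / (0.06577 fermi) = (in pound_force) 8.921e+06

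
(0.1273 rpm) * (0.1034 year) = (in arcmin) 1.494e+08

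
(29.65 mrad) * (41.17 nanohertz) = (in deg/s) 6.994e-08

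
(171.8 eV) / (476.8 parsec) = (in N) 1.871e-36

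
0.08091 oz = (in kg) 0.002294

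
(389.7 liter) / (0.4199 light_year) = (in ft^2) 1.056e-15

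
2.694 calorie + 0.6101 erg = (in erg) 1.127e+08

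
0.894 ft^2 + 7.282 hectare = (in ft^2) 7.838e+05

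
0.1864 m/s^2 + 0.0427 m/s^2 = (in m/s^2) 0.2291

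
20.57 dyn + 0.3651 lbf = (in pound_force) 0.3651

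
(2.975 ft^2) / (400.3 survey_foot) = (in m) 0.002265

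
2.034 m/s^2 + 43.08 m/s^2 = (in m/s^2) 45.11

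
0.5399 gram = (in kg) 0.0005399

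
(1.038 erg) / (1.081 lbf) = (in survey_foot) 7.082e-08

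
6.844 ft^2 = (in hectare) 6.358e-05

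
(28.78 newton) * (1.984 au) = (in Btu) 8.096e+09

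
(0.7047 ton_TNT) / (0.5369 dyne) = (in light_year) 0.05805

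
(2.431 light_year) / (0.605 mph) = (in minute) 1.417e+15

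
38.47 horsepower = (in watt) 2.869e+04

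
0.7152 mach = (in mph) 544.8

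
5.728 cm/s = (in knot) 0.1113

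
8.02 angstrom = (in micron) 0.000802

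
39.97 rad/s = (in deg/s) 2290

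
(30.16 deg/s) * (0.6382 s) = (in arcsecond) 6.929e+04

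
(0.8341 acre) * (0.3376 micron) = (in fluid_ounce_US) 38.53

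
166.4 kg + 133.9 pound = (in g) 2.271e+05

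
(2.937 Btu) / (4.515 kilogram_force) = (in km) 0.06998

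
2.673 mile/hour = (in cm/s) 119.5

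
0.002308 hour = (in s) 8.309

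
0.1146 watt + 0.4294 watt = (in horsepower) 0.0007295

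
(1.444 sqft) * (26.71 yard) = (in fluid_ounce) 1.108e+05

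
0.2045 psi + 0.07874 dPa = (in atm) 0.01392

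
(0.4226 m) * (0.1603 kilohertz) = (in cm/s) 6774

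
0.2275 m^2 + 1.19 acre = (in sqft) 5.184e+04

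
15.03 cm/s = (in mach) 0.0004414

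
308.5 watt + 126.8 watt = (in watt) 435.3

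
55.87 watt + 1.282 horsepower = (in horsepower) 1.357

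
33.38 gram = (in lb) 0.07359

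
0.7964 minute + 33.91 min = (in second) 2082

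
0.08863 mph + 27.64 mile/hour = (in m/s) 12.4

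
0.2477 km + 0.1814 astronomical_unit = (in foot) 8.903e+10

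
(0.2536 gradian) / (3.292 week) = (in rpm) 1.911e-08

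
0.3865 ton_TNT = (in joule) 1.617e+09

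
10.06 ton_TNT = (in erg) 4.209e+17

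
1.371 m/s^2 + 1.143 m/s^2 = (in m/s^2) 2.514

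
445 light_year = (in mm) 4.21e+21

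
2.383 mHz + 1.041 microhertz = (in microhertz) 2384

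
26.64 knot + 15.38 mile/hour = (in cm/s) 2058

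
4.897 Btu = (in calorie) 1235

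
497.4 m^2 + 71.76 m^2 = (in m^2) 569.2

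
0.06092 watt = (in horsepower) 8.17e-05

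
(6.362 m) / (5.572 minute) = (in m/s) 0.01903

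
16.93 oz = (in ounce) 16.93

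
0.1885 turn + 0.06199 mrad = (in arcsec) 2.443e+05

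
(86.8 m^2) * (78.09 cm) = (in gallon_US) 1.791e+04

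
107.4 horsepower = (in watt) 8.009e+04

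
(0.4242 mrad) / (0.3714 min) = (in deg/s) 0.001091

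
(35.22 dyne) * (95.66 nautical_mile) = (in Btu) 0.05914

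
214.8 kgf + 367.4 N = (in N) 2474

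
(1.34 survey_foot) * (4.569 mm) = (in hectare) 1.866e-07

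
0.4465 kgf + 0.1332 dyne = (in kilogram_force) 0.4465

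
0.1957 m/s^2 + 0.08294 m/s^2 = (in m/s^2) 0.2786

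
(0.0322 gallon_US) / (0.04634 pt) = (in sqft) 80.26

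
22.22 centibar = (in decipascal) 2.222e+05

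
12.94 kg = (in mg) 1.294e+07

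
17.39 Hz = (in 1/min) 1043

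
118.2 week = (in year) 2.267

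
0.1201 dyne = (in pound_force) 2.7e-07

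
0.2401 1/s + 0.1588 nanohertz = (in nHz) 2.401e+08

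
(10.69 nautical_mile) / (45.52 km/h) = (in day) 0.01812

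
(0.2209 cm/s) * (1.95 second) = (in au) 2.879e-14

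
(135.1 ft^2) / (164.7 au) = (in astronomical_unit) 3.405e-24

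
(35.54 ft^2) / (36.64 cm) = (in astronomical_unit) 6.024e-11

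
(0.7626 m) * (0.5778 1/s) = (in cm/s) 44.06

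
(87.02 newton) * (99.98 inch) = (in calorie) 52.82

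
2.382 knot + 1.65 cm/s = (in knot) 2.414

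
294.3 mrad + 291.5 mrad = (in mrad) 585.8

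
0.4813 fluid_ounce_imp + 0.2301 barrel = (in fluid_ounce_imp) 1288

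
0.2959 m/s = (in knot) 0.5752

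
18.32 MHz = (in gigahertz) 0.01832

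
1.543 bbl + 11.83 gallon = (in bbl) 1.825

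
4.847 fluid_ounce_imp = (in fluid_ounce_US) 4.657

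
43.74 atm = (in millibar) 4.432e+04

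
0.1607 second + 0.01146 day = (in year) 3.14e-05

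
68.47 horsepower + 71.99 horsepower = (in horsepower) 140.5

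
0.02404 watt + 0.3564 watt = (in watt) 0.3804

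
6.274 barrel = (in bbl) 6.274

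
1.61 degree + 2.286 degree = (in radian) 0.068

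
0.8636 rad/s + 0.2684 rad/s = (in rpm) 10.81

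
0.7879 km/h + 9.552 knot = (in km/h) 18.48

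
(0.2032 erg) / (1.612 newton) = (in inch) 4.963e-07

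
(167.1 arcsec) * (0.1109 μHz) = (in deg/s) 5.148e-09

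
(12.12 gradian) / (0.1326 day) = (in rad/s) 1.662e-05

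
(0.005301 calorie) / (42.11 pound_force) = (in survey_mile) 7.357e-08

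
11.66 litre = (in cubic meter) 0.01166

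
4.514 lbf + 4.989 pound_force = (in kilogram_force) 4.31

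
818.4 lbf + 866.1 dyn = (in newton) 3640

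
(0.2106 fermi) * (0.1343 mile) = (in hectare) 4.552e-18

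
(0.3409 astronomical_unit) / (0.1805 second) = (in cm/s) 2.825e+13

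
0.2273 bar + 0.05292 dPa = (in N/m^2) 2.273e+04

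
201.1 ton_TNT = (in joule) 8.414e+11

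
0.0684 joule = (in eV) 4.269e+17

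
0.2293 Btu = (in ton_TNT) 5.782e-08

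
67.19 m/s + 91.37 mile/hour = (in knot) 210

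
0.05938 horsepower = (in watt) 44.28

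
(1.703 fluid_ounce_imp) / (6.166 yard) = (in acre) 2.121e-09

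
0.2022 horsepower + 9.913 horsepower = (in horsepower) 10.12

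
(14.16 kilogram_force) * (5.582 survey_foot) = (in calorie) 56.47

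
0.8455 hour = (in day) 0.03523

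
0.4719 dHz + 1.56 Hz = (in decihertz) 16.07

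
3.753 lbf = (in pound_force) 3.753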